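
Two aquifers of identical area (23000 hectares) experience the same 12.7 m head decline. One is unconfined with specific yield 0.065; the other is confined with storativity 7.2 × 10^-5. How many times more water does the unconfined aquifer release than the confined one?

ΔV_u / ΔV_c ≈ 903

A = 23000 hectares = 2.3 × 10^8 m²
Unconfined: ΔV_u = Sy × A × Δh = 0.065 × 2.3 × 10^8 × 12.7 = 1.899 × 10^8 m³
Confined: ΔV_c = S × A × Δh = 7.2 × 10^-5 × 2.3 × 10^8 × 12.7 = 2.103 × 10^5 m³
Ratio = ΔV_u / ΔV_c = Sy / S = 0.065 / 7.2 × 10^-5 = 902.8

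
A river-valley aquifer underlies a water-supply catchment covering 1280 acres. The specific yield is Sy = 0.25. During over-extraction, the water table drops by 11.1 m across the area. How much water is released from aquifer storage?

A = 1280 acres = 5.18 × 10^6 m²
ΔV = Sy × A × Δh = 0.25 × 5.18 × 10^6 m² × 11.1 m = 1.437 × 10^7 m³

ΔV ≈ 1.44 × 10^7 m³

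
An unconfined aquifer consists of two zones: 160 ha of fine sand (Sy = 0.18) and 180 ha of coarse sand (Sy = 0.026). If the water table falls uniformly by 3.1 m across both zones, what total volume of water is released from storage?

ΔV ≈ 1.04 × 10^6 m³

A₁ = 160 ha = 1.6 × 10^6 m²; A₂ = 180 ha = 1.8 × 10^6 m²
ΔV₁ = 0.18 × 1.6 × 10^6 × 3.1 = 8.928 × 10^5 m³
ΔV₂ = 0.026 × 1.8 × 10^6 × 3.1 = 1.451 × 10^5 m³
ΔV = ΔV₁ + ΔV₂ = 1.038 × 10^6 m³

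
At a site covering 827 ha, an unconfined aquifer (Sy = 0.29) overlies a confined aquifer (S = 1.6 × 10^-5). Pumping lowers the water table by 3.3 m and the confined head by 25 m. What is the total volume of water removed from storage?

A = 827 ha = 8.27 × 10^6 m²
Unconfined: ΔV_u = Sy × A × Δh_u = 0.29 × 8.27 × 10^6 × 3.3 = 7.914 × 10^6 m³
Confined: ΔV_c = S × A × Δh_c = 1.6 × 10^-5 × 8.27 × 10^6 × 25 = 3308 m³
Total ΔV = 7.914 × 10^6 + 3308 = 7.918 × 10^6 m³

ΔV ≈ 7.92 × 10^6 m³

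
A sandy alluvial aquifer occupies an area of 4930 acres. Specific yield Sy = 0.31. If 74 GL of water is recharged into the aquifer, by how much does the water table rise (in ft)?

Δh ≈ 39.3 ft

A = 4930 acres = 1.995 × 10^7 m²
ΔV = 74 GL = 7.4 × 10^7 m³
Δh = ΔV / (Sy × A) = 7.4 × 10^7 m³ / (0.31 × 1.995 × 10^7 m²) = 11.96 m
Δh = 11.96 m = 39.25 ft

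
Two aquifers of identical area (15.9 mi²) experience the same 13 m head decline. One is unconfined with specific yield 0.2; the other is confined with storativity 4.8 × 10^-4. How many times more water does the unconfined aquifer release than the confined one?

ΔV_u / ΔV_c ≈ 417

A = 15.9 mi² = 4.118 × 10^7 m²
Unconfined: ΔV_u = Sy × A × Δh = 0.2 × 4.118 × 10^7 × 13 = 1.071 × 10^8 m³
Confined: ΔV_c = S × A × Δh = 4.8 × 10^-4 × 4.118 × 10^7 × 13 = 2.57 × 10^5 m³
Ratio = ΔV_u / ΔV_c = Sy / S = 0.2 / 4.8 × 10^-4 = 416.7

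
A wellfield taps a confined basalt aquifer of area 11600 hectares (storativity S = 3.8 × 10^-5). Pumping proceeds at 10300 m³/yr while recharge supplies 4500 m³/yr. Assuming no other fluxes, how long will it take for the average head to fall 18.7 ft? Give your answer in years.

A = 11600 hectares = 1.16 × 10^8 m²
Δh = 18.7 ft = 5.7 m
ΔV = S × A × Δh = 3.8 × 10^-5 × 1.16 × 10^8 × 5.7 = 25120 m³
Net withdrawal = 10300 − 4500 = 5800 m³/yr = 15.89 m³/d
t = ΔV / Q = 25120 m³ / 15.89 m³/d = 1581 d
t = 1581 d ≈ 4.332 years

t ≈ 4.33 years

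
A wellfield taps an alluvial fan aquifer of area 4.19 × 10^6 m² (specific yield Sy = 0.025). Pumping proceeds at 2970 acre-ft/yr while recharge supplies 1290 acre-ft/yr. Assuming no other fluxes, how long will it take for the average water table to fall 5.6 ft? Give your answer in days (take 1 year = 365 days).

Δh = 5.6 ft = 1.707 m
ΔV = Sy × A × Δh = 0.025 × 4.19 × 10^6 × 1.707 = 1.788 × 10^5 m³
Net withdrawal = 2970 − 1290 = 1680 acre-ft/yr = 5677 m³/d
t = ΔV / Q = 1.788 × 10^5 m³ / 5677 m³/d = 31.49 d

t ≈ 31.5 days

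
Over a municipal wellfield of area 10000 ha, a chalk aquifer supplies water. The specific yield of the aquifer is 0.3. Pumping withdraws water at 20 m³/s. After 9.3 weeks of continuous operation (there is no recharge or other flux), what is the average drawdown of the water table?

A = 10000 ha = 1 × 10^8 m²
Q = 20 m³/s = 1.728 × 10^6 m³/d
t = 9.3 weeks = 65.1 d
ΔV = Q × t = 1.728 × 10^6 m³/d × 65.1 d = 1.125 × 10^8 m³
Δh = ΔV / (Sy × A) = 1.125 × 10^8 / (0.3 × 1 × 10^8) = 3.75 m

Δh ≈ 3.75 m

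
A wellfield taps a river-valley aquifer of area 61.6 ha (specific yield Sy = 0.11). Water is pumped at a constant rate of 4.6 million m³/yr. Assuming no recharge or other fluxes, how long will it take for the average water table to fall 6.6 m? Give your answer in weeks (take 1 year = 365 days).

A = 61.6 ha = 6.16 × 10^5 m²
ΔV = Sy × A × Δh = 0.11 × 6.16 × 10^5 × 6.6 = 4.472 × 10^5 m³
Q = 4.6 million m³/yr = 12600 m³/d
t = ΔV / Q = 4.472 × 10^5 m³ / 12600 m³/d = 35.49 d
t = 35.49 d ≈ 5.069 weeks

t ≈ 5.07 weeks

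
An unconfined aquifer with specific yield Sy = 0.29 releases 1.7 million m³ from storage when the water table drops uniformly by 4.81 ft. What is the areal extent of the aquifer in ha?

Δh = 4.81 ft = 1.466 m
ΔV = 1.7 million m³ = 1.7 × 10^6 m³
A = ΔV / (Sy × Δh) = 1.7 × 10^6 / (0.29 × 1.466) = 3.998 × 10^6 m²
A = 3.998 × 10^6 m² = 399.8 ha

A ≈ 400 ha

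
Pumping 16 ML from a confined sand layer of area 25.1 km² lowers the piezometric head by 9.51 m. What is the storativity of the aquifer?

S ≈ 6.7 × 10^-5

A = 25.1 km² = 2.51 × 10^7 m²
ΔV = 16 ML = 16000 m³
S = ΔV / (A × Δh) = 16000 m³ / (2.51 × 10^7 m² × 9.51 m) = 6.703 × 10^-5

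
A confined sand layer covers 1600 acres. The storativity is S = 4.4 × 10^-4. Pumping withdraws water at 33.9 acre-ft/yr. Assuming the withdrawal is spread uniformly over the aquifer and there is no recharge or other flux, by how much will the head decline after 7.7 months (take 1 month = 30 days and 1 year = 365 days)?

A = 1600 acres = 6.475 × 10^6 m²
Q = 33.9 acre-ft/yr = 114.6 m³/d
t = 7.7 months = 231 d
ΔV = Q × t = 114.6 m³/d × 231 d = 26460 m³
Δh = ΔV / (S × A) = 26460 / (4.4 × 10^-4 × 6.475 × 10^6) = 9.289 m

Δh ≈ 9.29 m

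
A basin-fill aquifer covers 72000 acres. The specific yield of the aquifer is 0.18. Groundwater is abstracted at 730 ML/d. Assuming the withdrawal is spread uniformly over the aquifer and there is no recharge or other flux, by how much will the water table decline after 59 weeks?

Δh ≈ 5.75 m

A = 72000 acres = 2.914 × 10^8 m²
Q = 730 ML/d = 7.3 × 10^5 m³/d
t = 59 weeks = 413 d
ΔV = Q × t = 7.3 × 10^5 m³/d × 413 d = 3.015 × 10^8 m³
Δh = ΔV / (Sy × A) = 3.015 × 10^8 / (0.18 × 2.914 × 10^8) = 5.748 m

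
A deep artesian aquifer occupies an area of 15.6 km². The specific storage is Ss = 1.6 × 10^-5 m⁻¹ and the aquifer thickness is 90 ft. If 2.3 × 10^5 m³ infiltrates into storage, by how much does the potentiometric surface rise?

b = 90 ft = 27.43 m
S = Ss × b = 1.6 × 10^-5 m⁻¹ × 27.43 m = 4.389 × 10^-4
A = 15.6 km² = 1.56 × 10^7 m²
Δh = ΔV / (S × A) = 2.3 × 10^5 m³ / (4.389 × 10^-4 × 1.56 × 10^7 m²) = 33.59 m

Δh ≈ 33.6 m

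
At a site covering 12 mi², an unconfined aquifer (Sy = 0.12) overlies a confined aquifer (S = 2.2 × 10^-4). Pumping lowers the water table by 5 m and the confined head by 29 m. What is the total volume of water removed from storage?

A = 12 mi² = 3.108 × 10^7 m²
Unconfined: ΔV_u = Sy × A × Δh_u = 0.12 × 3.108 × 10^7 × 5 = 1.865 × 10^7 m³
Confined: ΔV_c = S × A × Δh_c = 2.2 × 10^-4 × 3.108 × 10^7 × 29 = 1.983 × 10^5 m³
Total ΔV = 1.865 × 10^7 + 1.983 × 10^5 = 1.885 × 10^7 m³

ΔV ≈ 1.88 × 10^7 m³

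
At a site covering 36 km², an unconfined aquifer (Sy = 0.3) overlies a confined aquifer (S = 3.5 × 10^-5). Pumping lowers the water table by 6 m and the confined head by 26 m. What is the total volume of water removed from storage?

A = 36 km² = 3.6 × 10^7 m²
Unconfined: ΔV_u = Sy × A × Δh_u = 0.3 × 3.6 × 10^7 × 6 = 6.48 × 10^7 m³
Confined: ΔV_c = S × A × Δh_c = 3.5 × 10^-5 × 3.6 × 10^7 × 26 = 32760 m³
Total ΔV = 6.48 × 10^7 + 32760 = 6.483 × 10^7 m³

ΔV ≈ 6.48 × 10^7 m³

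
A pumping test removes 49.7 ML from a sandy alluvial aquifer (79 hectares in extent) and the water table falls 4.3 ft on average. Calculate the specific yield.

Sy ≈ 0.048

A = 79 hectares = 7.9 × 10^5 m²
Δh = 4.3 ft = 1.311 m
ΔV = 49.7 ML = 49700 m³
Sy = ΔV / (A × Δh) = 49700 m³ / (7.9 × 10^5 m² × 1.311 m) = 0.048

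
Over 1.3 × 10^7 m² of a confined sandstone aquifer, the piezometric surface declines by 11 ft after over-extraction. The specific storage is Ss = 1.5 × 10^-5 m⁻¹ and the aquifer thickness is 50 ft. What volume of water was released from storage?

b = 50 ft = 15.24 m
S = Ss × b = 1.5 × 10^-5 m⁻¹ × 15.24 m = 2.286 × 10^-4
Δh = 11 ft = 3.353 m
ΔV = S × A × Δh = 2.286 × 10^-4 × 1.3 × 10^7 m² × 3.353 m = 9964 m³

ΔV ≈ 9960 m³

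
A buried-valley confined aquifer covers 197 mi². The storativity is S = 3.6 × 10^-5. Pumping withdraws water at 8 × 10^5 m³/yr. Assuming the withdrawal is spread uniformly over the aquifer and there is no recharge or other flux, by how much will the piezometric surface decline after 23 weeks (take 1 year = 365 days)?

A = 197 mi² = 5.102 × 10^8 m²
Q = 8 × 10^5 m³/yr = 2192 m³/d
t = 23 weeks = 161 d
ΔV = Q × t = 2192 m³/d × 161 d = 3.529 × 10^5 m³
Δh = ΔV / (S × A) = 3.529 × 10^5 / (3.6 × 10^-5 × 5.102 × 10^8) = 19.21 m

Δh ≈ 19.2 m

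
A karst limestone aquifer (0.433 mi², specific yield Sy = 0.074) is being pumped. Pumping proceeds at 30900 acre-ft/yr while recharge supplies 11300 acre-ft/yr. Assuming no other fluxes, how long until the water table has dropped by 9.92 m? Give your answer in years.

A = 0.433 mi² = 1.121 × 10^6 m²
ΔV = Sy × A × Δh = 0.074 × 1.121 × 10^6 × 9.92 = 8.232 × 10^5 m³
Net withdrawal = 30900 − 11300 = 19600 acre-ft/yr = 66240 m³/d
t = ΔV / Q = 8.232 × 10^5 m³ / 66240 m³/d = 12.43 d
t = 12.43 d ≈ 0.03405 years

t ≈ 0.0341 years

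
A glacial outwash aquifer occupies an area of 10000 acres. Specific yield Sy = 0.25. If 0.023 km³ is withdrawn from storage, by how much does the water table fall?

A = 10000 acres = 4.047 × 10^7 m²
ΔV = 0.023 km³ = 2.3 × 10^7 m³
Δh = ΔV / (Sy × A) = 2.3 × 10^7 m³ / (0.25 × 4.047 × 10^7 m²) = 2.273 m

Δh ≈ 2.27 m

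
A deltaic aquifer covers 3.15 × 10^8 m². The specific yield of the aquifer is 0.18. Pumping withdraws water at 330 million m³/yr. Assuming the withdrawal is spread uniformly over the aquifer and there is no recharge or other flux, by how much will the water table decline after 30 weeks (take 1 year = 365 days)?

Δh ≈ 3.35 m

Q = 330 million m³/yr = 9.041 × 10^5 m³/d
t = 30 weeks = 210 d
ΔV = Q × t = 9.041 × 10^5 m³/d × 210 d = 1.899 × 10^8 m³
Δh = ΔV / (Sy × A) = 1.899 × 10^8 / (0.18 × 3.15 × 10^8) = 3.349 m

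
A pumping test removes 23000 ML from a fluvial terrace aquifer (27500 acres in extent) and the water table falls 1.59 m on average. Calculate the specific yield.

A = 27500 acres = 1.113 × 10^8 m²
ΔV = 23000 ML = 2.3 × 10^7 m³
Sy = ΔV / (A × Δh) = 2.3 × 10^7 m³ / (1.113 × 10^8 m² × 1.59 m) = 0.13

Sy ≈ 0.13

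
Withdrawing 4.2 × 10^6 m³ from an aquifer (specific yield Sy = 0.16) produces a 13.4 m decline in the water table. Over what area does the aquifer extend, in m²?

A = ΔV / (Sy × Δh) = 4.2 × 10^6 / (0.16 × 13.4) = 1.959 × 10^6 m²

A ≈ 1.96 × 10^6 m²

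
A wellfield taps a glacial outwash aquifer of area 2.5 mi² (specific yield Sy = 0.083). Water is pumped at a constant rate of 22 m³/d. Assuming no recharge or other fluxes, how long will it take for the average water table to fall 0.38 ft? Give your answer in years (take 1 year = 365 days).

t ≈ 7.75 years

A = 2.5 mi² = 6.475 × 10^6 m²
Δh = 0.38 ft = 0.1158 m
ΔV = Sy × A × Δh = 0.083 × 6.475 × 10^6 × 0.1158 = 62250 m³
t = ΔV / Q = 62250 m³ / 22 m³/d = 2829 d
t = 2829 d ≈ 7.752 years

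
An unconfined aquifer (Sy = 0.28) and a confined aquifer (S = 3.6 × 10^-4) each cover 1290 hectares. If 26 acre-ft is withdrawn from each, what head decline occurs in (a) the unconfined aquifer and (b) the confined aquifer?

Δh_u ≈ 0.00888 m; Δh_c ≈ 6.91 m

A = 1290 hectares = 1.29 × 10^7 m²
ΔV = 26 acre-ft = 32070 m³
Unconfined: Δh_u = ΔV/(Sy·A) = 32070/(0.28 × 1.29 × 10^7) = 0.008879 m
Confined: Δh_c = ΔV/(S·A) = 32070/(3.6 × 10^-4 × 1.29 × 10^7) = 6.906 m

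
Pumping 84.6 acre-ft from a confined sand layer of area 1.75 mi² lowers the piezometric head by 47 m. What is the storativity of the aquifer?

S ≈ 4.9 × 10^-4

A = 1.75 mi² = 4.532 × 10^6 m²
ΔV = 84.6 acre-ft = 1.044 × 10^5 m³
S = ΔV / (A × Δh) = 1.044 × 10^5 m³ / (4.532 × 10^6 m² × 47 m) = 4.899 × 10^-4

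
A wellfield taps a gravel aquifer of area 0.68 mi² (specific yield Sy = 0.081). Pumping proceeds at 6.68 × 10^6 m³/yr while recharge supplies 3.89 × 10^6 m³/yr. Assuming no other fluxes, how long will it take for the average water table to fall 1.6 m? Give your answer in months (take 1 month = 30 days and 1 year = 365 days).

A = 0.68 mi² = 1.761 × 10^6 m²
ΔV = Sy × A × Δh = 0.081 × 1.761 × 10^6 × 1.6 = 2.283 × 10^5 m³
Net withdrawal = 6.68 × 10^6 − 3.89 × 10^6 = 2.79 × 10^6 m³/yr = 7644 m³/d
t = ΔV / Q = 2.283 × 10^5 m³ / 7644 m³/d = 29.86 d
t = 29.86 d ≈ 0.9954 months

t ≈ 0.995 months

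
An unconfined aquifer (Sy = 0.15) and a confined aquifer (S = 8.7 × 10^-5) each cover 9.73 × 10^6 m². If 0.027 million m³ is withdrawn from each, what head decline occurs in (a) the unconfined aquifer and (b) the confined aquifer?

ΔV = 0.027 million m³ = 27000 m³
Unconfined: Δh_u = ΔV/(Sy·A) = 27000/(0.15 × 9.73 × 10^6) = 0.0185 m
Confined: Δh_c = ΔV/(S·A) = 27000/(8.7 × 10^-5 × 9.73 × 10^6) = 31.9 m

Δh_u ≈ 0.0185 m; Δh_c ≈ 31.9 m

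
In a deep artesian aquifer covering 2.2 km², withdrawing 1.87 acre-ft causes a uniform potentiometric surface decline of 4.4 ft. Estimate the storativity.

S ≈ 7.8 × 10^-4

A = 2.2 km² = 2.2 × 10^6 m²
Δh = 4.4 ft = 1.341 m
ΔV = 1.87 acre-ft = 2307 m³
S = ΔV / (A × Δh) = 2307 m³ / (2.2 × 10^6 m² × 1.341 m) = 7.818 × 10^-4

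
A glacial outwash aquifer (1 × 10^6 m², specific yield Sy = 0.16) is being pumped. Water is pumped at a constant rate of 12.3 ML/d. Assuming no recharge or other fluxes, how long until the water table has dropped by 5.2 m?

t ≈ 67.6 days

ΔV = Sy × A × Δh = 0.16 × 1 × 10^6 × 5.2 = 8.32 × 10^5 m³
Q = 12.3 ML/d = 12300 m³/d
t = ΔV / Q = 8.32 × 10^5 m³ / 12300 m³/d = 67.64 d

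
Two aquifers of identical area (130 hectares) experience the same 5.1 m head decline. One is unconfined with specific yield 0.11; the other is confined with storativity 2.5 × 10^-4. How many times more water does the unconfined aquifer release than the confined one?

A = 130 hectares = 1.3 × 10^6 m²
Unconfined: ΔV_u = Sy × A × Δh = 0.11 × 1.3 × 10^6 × 5.1 = 7.293 × 10^5 m³
Confined: ΔV_c = S × A × Δh = 2.5 × 10^-4 × 1.3 × 10^6 × 5.1 = 1657 m³
Ratio = ΔV_u / ΔV_c = Sy / S = 0.11 / 2.5 × 10^-4 = 440

ΔV_u / ΔV_c ≈ 440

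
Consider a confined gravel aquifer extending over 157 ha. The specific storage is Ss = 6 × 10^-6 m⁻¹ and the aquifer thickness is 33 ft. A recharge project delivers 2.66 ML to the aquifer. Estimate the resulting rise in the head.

Δh ≈ 28.1 m

b = 33 ft = 10.06 m
S = Ss × b = 6 × 10^-6 m⁻¹ × 10.06 m = 6.035 × 10^-5
A = 157 ha = 1.57 × 10^6 m²
ΔV = 2.66 ML = 2660 m³
Δh = ΔV / (S × A) = 2660 m³ / (6.035 × 10^-5 × 1.57 × 10^6 m²) = 28.07 m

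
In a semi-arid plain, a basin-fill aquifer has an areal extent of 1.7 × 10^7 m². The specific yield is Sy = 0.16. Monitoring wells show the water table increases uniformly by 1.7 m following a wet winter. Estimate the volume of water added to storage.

ΔV = Sy × A × Δh = 0.16 × 1.7 × 10^7 m² × 1.7 m = 4.624 × 10^6 m³

ΔV ≈ 4.62 × 10^6 m³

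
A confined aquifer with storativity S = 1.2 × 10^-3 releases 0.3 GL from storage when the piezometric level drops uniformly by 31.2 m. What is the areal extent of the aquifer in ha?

A ≈ 801 ha

ΔV = 0.3 GL = 3 × 10^5 m³
A = ΔV / (S × Δh) = 3 × 10^5 / (0.0012 × 31.2) = 8.013 × 10^6 m²
A = 8.013 × 10^6 m² = 801.3 ha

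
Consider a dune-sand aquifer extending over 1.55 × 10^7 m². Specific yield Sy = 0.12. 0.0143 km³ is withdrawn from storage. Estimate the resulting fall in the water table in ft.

ΔV = 0.0143 km³ = 1.43 × 10^7 m³
Δh = ΔV / (Sy × A) = 1.43 × 10^7 m³ / (0.12 × 1.55 × 10^7 m²) = 7.688 m
Δh = 7.688 m = 25.22 ft

Δh ≈ 25.2 ft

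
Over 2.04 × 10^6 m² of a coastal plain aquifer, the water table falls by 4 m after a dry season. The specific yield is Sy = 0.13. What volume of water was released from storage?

ΔV = Sy × A × Δh = 0.13 × 2.04 × 10^6 m² × 4 m = 1.061 × 10^6 m³

ΔV ≈ 1.06 × 10^6 m³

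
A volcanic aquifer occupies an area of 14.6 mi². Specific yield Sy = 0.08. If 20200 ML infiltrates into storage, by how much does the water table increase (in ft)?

Δh ≈ 21.9 ft

A = 14.6 mi² = 3.781 × 10^7 m²
ΔV = 20200 ML = 2.02 × 10^7 m³
Δh = ΔV / (Sy × A) = 2.02 × 10^7 m³ / (0.08 × 3.781 × 10^7 m²) = 6.677 m
Δh = 6.677 m = 21.91 ft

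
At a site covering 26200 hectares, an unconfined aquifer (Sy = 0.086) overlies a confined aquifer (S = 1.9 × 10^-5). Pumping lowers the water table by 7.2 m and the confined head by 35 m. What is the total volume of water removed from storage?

ΔV ≈ 1.62 × 10^8 m³

A = 26200 hectares = 2.62 × 10^8 m²
Unconfined: ΔV_u = Sy × A × Δh_u = 0.086 × 2.62 × 10^8 × 7.2 = 1.622 × 10^8 m³
Confined: ΔV_c = S × A × Δh_c = 1.9 × 10^-5 × 2.62 × 10^8 × 35 = 1.742 × 10^5 m³
Total ΔV = 1.622 × 10^8 + 1.742 × 10^5 = 1.624 × 10^8 m³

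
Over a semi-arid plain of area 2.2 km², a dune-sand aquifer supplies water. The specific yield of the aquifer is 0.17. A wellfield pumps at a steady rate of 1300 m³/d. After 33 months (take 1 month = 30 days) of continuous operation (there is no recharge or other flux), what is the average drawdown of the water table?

A = 2.2 km² = 2.2 × 10^6 m²
t = 33 months = 990 d
ΔV = Q × t = 1300 m³/d × 990 d = 1.287 × 10^6 m³
Δh = ΔV / (Sy × A) = 1.287 × 10^6 / (0.17 × 2.2 × 10^6) = 3.441 m

Δh ≈ 3.44 m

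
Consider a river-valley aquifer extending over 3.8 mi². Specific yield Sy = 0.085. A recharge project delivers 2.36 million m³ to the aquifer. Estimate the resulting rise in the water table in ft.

Δh ≈ 9.26 ft

A = 3.8 mi² = 9.842 × 10^6 m²
ΔV = 2.36 million m³ = 2.36 × 10^6 m³
Δh = ΔV / (Sy × A) = 2.36 × 10^6 m³ / (0.085 × 9.842 × 10^6 m²) = 2.821 m
Δh = 2.821 m = 9.255 ft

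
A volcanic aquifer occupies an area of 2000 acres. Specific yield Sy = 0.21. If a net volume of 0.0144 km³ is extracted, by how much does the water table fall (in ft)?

Δh ≈ 27.8 ft

A = 2000 acres = 8.094 × 10^6 m²
ΔV = 0.0144 km³ = 1.44 × 10^7 m³
Δh = ΔV / (Sy × A) = 1.44 × 10^7 m³ / (0.21 × 8.094 × 10^6 m²) = 8.472 m
Δh = 8.472 m = 27.8 ft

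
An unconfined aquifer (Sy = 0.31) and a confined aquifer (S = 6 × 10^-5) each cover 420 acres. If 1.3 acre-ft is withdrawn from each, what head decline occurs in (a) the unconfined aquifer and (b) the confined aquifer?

A = 420 acres = 1.7 × 10^6 m²
ΔV = 1.3 acre-ft = 1604 m³
Unconfined: Δh_u = ΔV/(Sy·A) = 1604/(0.31 × 1.7 × 10^6) = 0.003043 m
Confined: Δh_c = ΔV/(S·A) = 1604/(6 × 10^-5 × 1.7 × 10^6) = 15.72 m

Δh_u ≈ 0.00304 m; Δh_c ≈ 15.7 m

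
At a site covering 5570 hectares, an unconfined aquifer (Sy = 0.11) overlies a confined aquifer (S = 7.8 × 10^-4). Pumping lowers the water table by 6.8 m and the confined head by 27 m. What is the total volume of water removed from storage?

ΔV ≈ 4.28 × 10^7 m³

A = 5570 hectares = 5.57 × 10^7 m²
Unconfined: ΔV_u = Sy × A × Δh_u = 0.11 × 5.57 × 10^7 × 6.8 = 4.166 × 10^7 m³
Confined: ΔV_c = S × A × Δh_c = 7.8 × 10^-4 × 5.57 × 10^7 × 27 = 1.173 × 10^6 m³
Total ΔV = 4.166 × 10^7 + 1.173 × 10^6 = 4.284 × 10^7 m³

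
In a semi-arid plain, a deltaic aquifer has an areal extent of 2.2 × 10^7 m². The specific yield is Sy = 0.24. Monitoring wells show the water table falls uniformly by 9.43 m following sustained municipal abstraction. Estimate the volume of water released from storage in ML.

ΔV = Sy × A × Δh = 0.24 × 2.2 × 10^7 m² × 9.43 m = 4.979 × 10^7 m³
ΔV = 4.979 × 10^7 m³ = 49790 ML

ΔV ≈ 49800 ML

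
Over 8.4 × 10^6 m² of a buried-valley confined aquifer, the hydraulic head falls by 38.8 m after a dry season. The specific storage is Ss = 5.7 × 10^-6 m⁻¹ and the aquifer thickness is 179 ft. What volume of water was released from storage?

ΔV ≈ 1.01 × 10^5 m³

b = 179 ft = 54.56 m
S = Ss × b = 5.7 × 10^-6 m⁻¹ × 54.56 m = 3.11 × 10^-4
ΔV = S × A × Δh = 3.11 × 10^-4 × 8.4 × 10^6 m² × 38.8 m = 1.014 × 10^5 m³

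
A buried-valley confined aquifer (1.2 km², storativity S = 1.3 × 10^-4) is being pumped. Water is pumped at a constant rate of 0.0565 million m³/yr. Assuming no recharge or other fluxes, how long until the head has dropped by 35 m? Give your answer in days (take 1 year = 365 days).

t ≈ 35.3 days

A = 1.2 km² = 1.2 × 10^6 m²
ΔV = S × A × Δh = 1.3 × 10^-4 × 1.2 × 10^6 × 35 = 5460 m³
Q = 0.0565 million m³/yr = 154.8 m³/d
t = ΔV / Q = 5460 m³ / 154.8 m³/d = 35.27 d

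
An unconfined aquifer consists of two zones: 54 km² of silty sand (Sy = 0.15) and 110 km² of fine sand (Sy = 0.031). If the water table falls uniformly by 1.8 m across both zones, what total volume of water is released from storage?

ΔV ≈ 2.07 × 10^7 m³

A₁ = 54 km² = 5.4 × 10^7 m²; A₂ = 110 km² = 1.1 × 10^8 m²
ΔV₁ = 0.15 × 5.4 × 10^7 × 1.8 = 1.458 × 10^7 m³
ΔV₂ = 0.031 × 1.1 × 10^8 × 1.8 = 6.138 × 10^6 m³
ΔV = ΔV₁ + ΔV₂ = 2.072 × 10^7 m³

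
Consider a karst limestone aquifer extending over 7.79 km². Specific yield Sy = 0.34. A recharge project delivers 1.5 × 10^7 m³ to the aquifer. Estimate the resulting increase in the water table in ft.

A = 7.79 km² = 7.79 × 10^6 m²
Δh = ΔV / (Sy × A) = 1.5 × 10^7 m³ / (0.34 × 7.79 × 10^6 m²) = 5.663 m
Δh = 5.663 m = 18.58 ft

Δh ≈ 18.6 ft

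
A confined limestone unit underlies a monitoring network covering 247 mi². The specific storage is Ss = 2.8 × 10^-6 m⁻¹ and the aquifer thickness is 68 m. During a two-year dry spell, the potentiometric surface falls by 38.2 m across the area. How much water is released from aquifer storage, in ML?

ΔV ≈ 4650 ML

S = Ss × b = 2.8 × 10^-6 m⁻¹ × 68 m = 1.904 × 10^-4
A = 247 mi² = 6.397 × 10^8 m²
ΔV = S × A × Δh = 1.904 × 10^-4 × 6.397 × 10^8 m² × 38.2 m = 4.653 × 10^6 m³
ΔV = 4.653 × 10^6 m³ = 4653 ML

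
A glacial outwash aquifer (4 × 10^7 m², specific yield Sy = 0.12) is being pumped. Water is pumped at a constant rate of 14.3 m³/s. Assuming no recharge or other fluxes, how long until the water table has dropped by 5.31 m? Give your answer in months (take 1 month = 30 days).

t ≈ 0.688 months

ΔV = Sy × A × Δh = 0.12 × 4 × 10^7 × 5.31 = 2.549 × 10^7 m³
Q = 14.3 m³/s = 1.236 × 10^6 m³/d
t = ΔV / Q = 2.549 × 10^7 m³ / 1.236 × 10^6 m³/d = 20.63 d
t = 20.63 d ≈ 0.6876 months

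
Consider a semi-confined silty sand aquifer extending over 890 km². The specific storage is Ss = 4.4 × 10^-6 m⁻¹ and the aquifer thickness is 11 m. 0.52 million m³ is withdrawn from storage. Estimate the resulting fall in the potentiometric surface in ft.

S = Ss × b = 4.4 × 10^-6 m⁻¹ × 11 m = 4.84 × 10^-5
A = 890 km² = 8.9 × 10^8 m²
ΔV = 0.52 million m³ = 5.2 × 10^5 m³
Δh = ΔV / (S × A) = 5.2 × 10^5 m³ / (4.84 × 10^-5 × 8.9 × 10^8 m²) = 12.07 m
Δh = 12.07 m = 39.61 ft

Δh ≈ 39.6 ft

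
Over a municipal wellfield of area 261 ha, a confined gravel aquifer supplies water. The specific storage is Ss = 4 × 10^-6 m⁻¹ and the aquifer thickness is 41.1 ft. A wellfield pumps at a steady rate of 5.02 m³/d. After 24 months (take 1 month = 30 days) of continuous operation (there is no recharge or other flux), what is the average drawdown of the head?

Δh ≈ 27.6 m

b = 41.1 ft = 12.53 m
S = Ss × b = 4 × 10^-6 m⁻¹ × 12.53 m = 5.011 × 10^-5
A = 261 ha = 2.61 × 10^6 m²
t = 24 months = 720 d
ΔV = Q × t = 5.02 m³/d × 720 d = 3614 m³
Δh = ΔV / (S × A) = 3614 / (5.011 × 10^-5 × 2.61 × 10^6) = 27.64 m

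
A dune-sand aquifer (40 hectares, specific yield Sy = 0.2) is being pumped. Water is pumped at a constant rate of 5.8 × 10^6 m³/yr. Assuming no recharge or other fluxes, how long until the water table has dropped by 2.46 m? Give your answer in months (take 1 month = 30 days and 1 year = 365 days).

t ≈ 0.413 months

A = 40 hectares = 4 × 10^5 m²
ΔV = Sy × A × Δh = 0.2 × 4 × 10^5 × 2.46 = 1.968 × 10^5 m³
Q = 5.8 × 10^6 m³/yr = 15890 m³/d
t = ΔV / Q = 1.968 × 10^5 m³ / 15890 m³/d = 12.38 d
t = 12.38 d ≈ 0.4128 months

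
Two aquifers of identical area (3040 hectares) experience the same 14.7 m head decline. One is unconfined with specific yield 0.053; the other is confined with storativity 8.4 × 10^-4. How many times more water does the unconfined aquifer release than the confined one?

A = 3040 hectares = 3.04 × 10^7 m²
Unconfined: ΔV_u = Sy × A × Δh = 0.053 × 3.04 × 10^7 × 14.7 = 2.368 × 10^7 m³
Confined: ΔV_c = S × A × Δh = 8.4 × 10^-4 × 3.04 × 10^7 × 14.7 = 3.754 × 10^5 m³
Ratio = ΔV_u / ΔV_c = Sy / S = 0.053 / 8.4 × 10^-4 = 63.1

ΔV_u / ΔV_c ≈ 63.1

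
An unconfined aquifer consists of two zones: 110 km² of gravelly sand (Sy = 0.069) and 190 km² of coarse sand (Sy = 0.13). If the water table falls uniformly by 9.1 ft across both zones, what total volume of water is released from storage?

A₁ = 110 km² = 1.1 × 10^8 m²; A₂ = 190 km² = 1.9 × 10^8 m²
Δh = 9.1 ft = 2.774 m
ΔV₁ = 0.069 × 1.1 × 10^8 × 2.774 = 2.105 × 10^7 m³
ΔV₂ = 0.13 × 1.9 × 10^8 × 2.774 = 6.851 × 10^7 m³
ΔV = ΔV₁ + ΔV₂ = 8.956 × 10^7 m³

ΔV ≈ 8.96 × 10^7 m³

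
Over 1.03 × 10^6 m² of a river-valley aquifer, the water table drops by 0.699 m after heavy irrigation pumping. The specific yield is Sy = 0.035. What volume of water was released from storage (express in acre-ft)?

ΔV = Sy × A × Δh = 0.035 × 1.03 × 10^6 m² × 0.699 m = 25200 m³
ΔV = 25200 m³ = 20.43 acre-ft

ΔV ≈ 20.4 acre-ft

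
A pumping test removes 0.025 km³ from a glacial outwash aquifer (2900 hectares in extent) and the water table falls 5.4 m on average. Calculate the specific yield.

Sy ≈ 0.16

A = 2900 hectares = 2.9 × 10^7 m²
ΔV = 0.025 km³ = 2.5 × 10^7 m³
Sy = ΔV / (A × Δh) = 2.5 × 10^7 m³ / (2.9 × 10^7 m² × 5.4 m) = 0.1596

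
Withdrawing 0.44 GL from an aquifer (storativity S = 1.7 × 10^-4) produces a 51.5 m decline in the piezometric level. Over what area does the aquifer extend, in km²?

ΔV = 0.44 GL = 4.4 × 10^5 m³
A = ΔV / (S × Δh) = 4.4 × 10^5 / (1.7 × 10^-4 × 51.5) = 5.026 × 10^7 m²
A = 5.026 × 10^7 m² = 50.26 km²

A ≈ 50.3 km²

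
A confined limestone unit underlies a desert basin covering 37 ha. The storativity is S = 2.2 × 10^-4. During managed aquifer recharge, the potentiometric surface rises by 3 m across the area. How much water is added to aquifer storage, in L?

ΔV ≈ 2.44 × 10^5 L

A = 37 ha = 3.7 × 10^5 m²
ΔV = S × A × Δh = 2.2 × 10^-4 × 3.7 × 10^5 m² × 3 m = 244.2 m³
ΔV = 244.2 m³ = 2.442 × 10^5 L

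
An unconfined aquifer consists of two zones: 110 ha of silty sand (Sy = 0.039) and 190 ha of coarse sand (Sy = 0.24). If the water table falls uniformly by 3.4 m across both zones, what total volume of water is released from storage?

ΔV ≈ 1.7 × 10^6 m³

A₁ = 110 ha = 1.1 × 10^6 m²; A₂ = 190 ha = 1.9 × 10^6 m²
ΔV₁ = 0.039 × 1.1 × 10^6 × 3.4 = 1.459 × 10^5 m³
ΔV₂ = 0.24 × 1.9 × 10^6 × 3.4 = 1.55 × 10^6 m³
ΔV = ΔV₁ + ΔV₂ = 1.696 × 10^6 m³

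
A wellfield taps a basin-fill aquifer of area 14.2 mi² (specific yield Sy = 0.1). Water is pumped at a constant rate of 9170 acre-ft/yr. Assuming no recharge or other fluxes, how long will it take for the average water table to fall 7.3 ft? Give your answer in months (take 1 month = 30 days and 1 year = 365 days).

A = 14.2 mi² = 3.678 × 10^7 m²
Δh = 7.3 ft = 2.225 m
ΔV = Sy × A × Δh = 0.1 × 3.678 × 10^7 × 2.225 = 8.183 × 10^6 m³
Q = 9170 acre-ft/yr = 30990 m³/d
t = ΔV / Q = 8.183 × 10^6 m³ / 30990 m³/d = 264.1 d
t = 264.1 d ≈ 8.802 months

t ≈ 8.8 months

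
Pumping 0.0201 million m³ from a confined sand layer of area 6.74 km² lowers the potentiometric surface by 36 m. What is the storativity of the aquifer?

A = 6.74 km² = 6.74 × 10^6 m²
ΔV = 0.0201 million m³ = 20100 m³
S = ΔV / (A × Δh) = 20100 m³ / (6.74 × 10^6 m² × 36 m) = 8.284 × 10^-5

S ≈ 8.3 × 10^-5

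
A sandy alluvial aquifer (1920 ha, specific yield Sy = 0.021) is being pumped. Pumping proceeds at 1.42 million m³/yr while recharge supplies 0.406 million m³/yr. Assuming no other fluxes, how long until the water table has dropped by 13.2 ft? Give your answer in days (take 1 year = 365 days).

A = 1920 ha = 1.92 × 10^7 m²
Δh = 13.2 ft = 4.023 m
ΔV = Sy × A × Δh = 0.021 × 1.92 × 10^7 × 4.023 = 1.622 × 10^6 m³
Net withdrawal = 1.42 − 0.406 = 1.014 million m³/yr = 2778 m³/d
t = ΔV / Q = 1.622 × 10^6 m³ / 2778 m³/d = 583.9 d

t ≈ 584 days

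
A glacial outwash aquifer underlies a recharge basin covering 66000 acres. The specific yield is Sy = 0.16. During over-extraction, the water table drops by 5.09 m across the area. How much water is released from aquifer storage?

ΔV ≈ 2.18 × 10^8 m³

A = 66000 acres = 2.671 × 10^8 m²
ΔV = Sy × A × Δh = 0.16 × 2.671 × 10^8 m² × 5.09 m = 2.175 × 10^8 m³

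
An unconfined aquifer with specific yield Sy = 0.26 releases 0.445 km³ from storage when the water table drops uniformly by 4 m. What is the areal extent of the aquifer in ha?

ΔV = 0.445 km³ = 4.45 × 10^8 m³
A = ΔV / (Sy × Δh) = 4.45 × 10^8 / (0.26 × 4) = 4.279 × 10^8 m²
A = 4.279 × 10^8 m² = 42790 ha

A ≈ 42800 ha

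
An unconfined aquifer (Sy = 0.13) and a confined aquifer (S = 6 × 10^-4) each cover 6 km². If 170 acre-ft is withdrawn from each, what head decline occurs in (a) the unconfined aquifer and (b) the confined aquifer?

Δh_u ≈ 0.269 m; Δh_c ≈ 58.2 m

A = 6 km² = 6 × 10^6 m²
ΔV = 170 acre-ft = 2.097 × 10^5 m³
Unconfined: Δh_u = ΔV/(Sy·A) = 2.097 × 10^5/(0.13 × 6 × 10^6) = 0.2688 m
Confined: Δh_c = ΔV/(S·A) = 2.097 × 10^5/(6 × 10^-4 × 6 × 10^6) = 58.25 m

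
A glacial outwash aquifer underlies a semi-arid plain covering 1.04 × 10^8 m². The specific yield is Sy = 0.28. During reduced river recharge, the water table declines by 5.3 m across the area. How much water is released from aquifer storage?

ΔV = Sy × A × Δh = 0.28 × 1.04 × 10^8 m² × 5.3 m = 1.543 × 10^8 m³

ΔV ≈ 1.54 × 10^8 m³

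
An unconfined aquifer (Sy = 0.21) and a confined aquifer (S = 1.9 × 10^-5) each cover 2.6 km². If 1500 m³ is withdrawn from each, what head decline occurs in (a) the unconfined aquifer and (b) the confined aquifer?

A = 2.6 km² = 2.6 × 10^6 m²
Unconfined: Δh_u = ΔV/(Sy·A) = 1500/(0.21 × 2.6 × 10^6) = 0.002747 m
Confined: Δh_c = ΔV/(S·A) = 1500/(1.9 × 10^-5 × 2.6 × 10^6) = 30.36 m

Δh_u ≈ 0.00275 m; Δh_c ≈ 30.4 m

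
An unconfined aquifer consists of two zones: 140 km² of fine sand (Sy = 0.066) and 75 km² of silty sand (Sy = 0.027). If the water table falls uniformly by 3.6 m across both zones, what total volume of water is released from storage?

A₁ = 140 km² = 1.4 × 10^8 m²; A₂ = 75 km² = 7.5 × 10^7 m²
ΔV₁ = 0.066 × 1.4 × 10^8 × 3.6 = 3.326 × 10^7 m³
ΔV₂ = 0.027 × 7.5 × 10^7 × 3.6 = 7.29 × 10^6 m³
ΔV = ΔV₁ + ΔV₂ = 4.055 × 10^7 m³

ΔV ≈ 4.06 × 10^7 m³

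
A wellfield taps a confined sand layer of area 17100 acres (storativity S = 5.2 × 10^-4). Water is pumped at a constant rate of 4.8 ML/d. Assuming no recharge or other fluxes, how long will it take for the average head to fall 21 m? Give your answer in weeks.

t ≈ 22.5 weeks

A = 17100 acres = 6.92 × 10^7 m²
ΔV = S × A × Δh = 5.2 × 10^-4 × 6.92 × 10^7 × 21 = 7.557 × 10^5 m³
Q = 4.8 ML/d = 4800 m³/d
t = ΔV / Q = 7.557 × 10^5 m³ / 4800 m³/d = 157.4 d
t = 157.4 d ≈ 22.49 weeks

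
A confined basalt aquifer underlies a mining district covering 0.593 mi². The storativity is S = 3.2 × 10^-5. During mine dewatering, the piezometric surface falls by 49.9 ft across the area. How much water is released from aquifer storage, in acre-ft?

ΔV ≈ 0.606 acre-ft

A = 0.593 mi² = 1.536 × 10^6 m²
Δh = 49.9 ft = 15.21 m
ΔV = S × A × Δh = 3.2 × 10^-5 × 1.536 × 10^6 m² × 15.21 m = 747.5 m³
ΔV = 747.5 m³ = 0.606 acre-ft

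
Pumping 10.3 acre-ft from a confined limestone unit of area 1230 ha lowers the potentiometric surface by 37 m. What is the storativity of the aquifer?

S ≈ 2.8 × 10^-5

A = 1230 ha = 1.23 × 10^7 m²
ΔV = 10.3 acre-ft = 12700 m³
S = ΔV / (A × Δh) = 12700 m³ / (1.23 × 10^7 m² × 37 m) = 2.792 × 10^-5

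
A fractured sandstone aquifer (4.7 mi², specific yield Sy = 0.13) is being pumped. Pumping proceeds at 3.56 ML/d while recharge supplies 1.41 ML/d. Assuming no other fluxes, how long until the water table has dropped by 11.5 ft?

t ≈ 2580 days

A = 4.7 mi² = 1.217 × 10^7 m²
Δh = 11.5 ft = 3.505 m
ΔV = Sy × A × Δh = 0.13 × 1.217 × 10^7 × 3.505 = 5.547 × 10^6 m³
Net withdrawal = 3.56 − 1.41 = 2.15 ML/d = 2150 m³/d
t = ΔV / Q = 5.547 × 10^6 m³ / 2150 m³/d = 2580 d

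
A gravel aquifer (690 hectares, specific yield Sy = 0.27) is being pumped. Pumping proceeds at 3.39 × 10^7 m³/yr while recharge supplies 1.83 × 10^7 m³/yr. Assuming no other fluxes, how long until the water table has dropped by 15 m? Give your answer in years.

A = 690 hectares = 6.9 × 10^6 m²
ΔV = Sy × A × Δh = 0.27 × 6.9 × 10^6 × 15 = 2.795 × 10^7 m³
Net withdrawal = 3.39 × 10^7 − 1.83 × 10^7 = 1.56 × 10^7 m³/yr = 42740 m³/d
t = ΔV / Q = 2.795 × 10^7 m³ / 42740 m³/d = 653.8 d
t = 653.8 d ≈ 1.791 years

t ≈ 1.79 years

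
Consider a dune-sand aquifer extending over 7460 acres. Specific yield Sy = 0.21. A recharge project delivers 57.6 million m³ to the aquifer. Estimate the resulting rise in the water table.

Δh ≈ 9.09 m

A = 7460 acres = 3.019 × 10^7 m²
ΔV = 57.6 million m³ = 5.76 × 10^7 m³
Δh = ΔV / (Sy × A) = 5.76 × 10^7 m³ / (0.21 × 3.019 × 10^7 m²) = 9.085 m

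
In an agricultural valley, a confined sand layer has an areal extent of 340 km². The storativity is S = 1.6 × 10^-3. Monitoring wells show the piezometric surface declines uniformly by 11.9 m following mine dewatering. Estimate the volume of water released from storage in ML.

A = 340 km² = 3.4 × 10^8 m²
ΔV = S × A × Δh = 0.0016 × 3.4 × 10^8 m² × 11.9 m = 6.474 × 10^6 m³
ΔV = 6.474 × 10^6 m³ = 6474 ML

ΔV ≈ 6470 ML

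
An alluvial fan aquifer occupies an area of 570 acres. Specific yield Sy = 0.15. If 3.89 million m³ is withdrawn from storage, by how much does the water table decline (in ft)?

A = 570 acres = 2.307 × 10^6 m²
ΔV = 3.89 million m³ = 3.89 × 10^6 m³
Δh = ΔV / (Sy × A) = 3.89 × 10^6 m³ / (0.15 × 2.307 × 10^6 m²) = 11.24 m
Δh = 11.24 m = 36.89 ft

Δh ≈ 36.9 ft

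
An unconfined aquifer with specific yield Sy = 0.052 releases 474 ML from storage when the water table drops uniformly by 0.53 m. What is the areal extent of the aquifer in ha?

ΔV = 474 ML = 4.74 × 10^5 m³
A = ΔV / (Sy × Δh) = 4.74 × 10^5 / (0.052 × 0.53) = 1.72 × 10^7 m²
A = 1.72 × 10^7 m² = 1720 ha

A ≈ 1720 ha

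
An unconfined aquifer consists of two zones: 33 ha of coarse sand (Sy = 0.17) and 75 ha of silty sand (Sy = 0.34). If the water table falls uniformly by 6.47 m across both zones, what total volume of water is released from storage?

ΔV ≈ 2.01 × 10^6 m³

A₁ = 33 ha = 3.3 × 10^5 m²; A₂ = 75 ha = 7.5 × 10^5 m²
ΔV₁ = 0.17 × 3.3 × 10^5 × 6.47 = 3.63 × 10^5 m³
ΔV₂ = 0.34 × 7.5 × 10^5 × 6.47 = 1.65 × 10^6 m³
ΔV = ΔV₁ + ΔV₂ = 2.013 × 10^6 m³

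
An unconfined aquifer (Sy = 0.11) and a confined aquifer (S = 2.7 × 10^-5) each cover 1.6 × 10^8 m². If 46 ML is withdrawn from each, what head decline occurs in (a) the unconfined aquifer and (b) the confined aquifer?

ΔV = 46 ML = 46000 m³
Unconfined: Δh_u = ΔV/(Sy·A) = 46000/(0.11 × 1.6 × 10^8) = 0.002614 m
Confined: Δh_c = ΔV/(S·A) = 46000/(2.7 × 10^-5 × 1.6 × 10^8) = 10.65 m

Δh_u ≈ 0.00261 m; Δh_c ≈ 10.6 m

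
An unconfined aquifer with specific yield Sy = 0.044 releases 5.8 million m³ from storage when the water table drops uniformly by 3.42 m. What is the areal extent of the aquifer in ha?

ΔV = 5.8 million m³ = 5.8 × 10^6 m³
A = ΔV / (Sy × Δh) = 5.8 × 10^6 / (0.044 × 3.42) = 3.854 × 10^7 m²
A = 3.854 × 10^7 m² = 3854 ha

A ≈ 3850 ha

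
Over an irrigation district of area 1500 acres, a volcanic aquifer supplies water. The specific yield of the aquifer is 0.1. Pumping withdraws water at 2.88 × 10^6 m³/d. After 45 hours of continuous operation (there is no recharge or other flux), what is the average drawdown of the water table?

A = 1500 acres = 6.07 × 10^6 m²
t = 45 hours = 1.875 d
ΔV = Q × t = 2.88 × 10^6 m³/d × 1.875 d = 5.4 × 10^6 m³
Δh = ΔV / (Sy × A) = 5.4 × 10^6 / (0.1 × 6.07 × 10^6) = 8.896 m

Δh ≈ 8.9 m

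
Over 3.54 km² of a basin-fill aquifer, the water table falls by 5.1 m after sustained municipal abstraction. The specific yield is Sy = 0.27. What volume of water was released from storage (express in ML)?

A = 3.54 km² = 3.54 × 10^6 m²
ΔV = Sy × A × Δh = 0.27 × 3.54 × 10^6 m² × 5.1 m = 4.875 × 10^6 m³
ΔV = 4.875 × 10^6 m³ = 4875 ML

ΔV ≈ 4870 ML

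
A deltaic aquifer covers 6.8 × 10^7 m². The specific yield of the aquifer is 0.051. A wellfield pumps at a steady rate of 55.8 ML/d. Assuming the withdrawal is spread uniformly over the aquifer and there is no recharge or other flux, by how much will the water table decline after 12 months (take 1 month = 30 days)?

Q = 55.8 ML/d = 55800 m³/d
t = 12 months = 360 d
ΔV = Q × t = 55800 m³/d × 360 d = 2.009 × 10^7 m³
Δh = ΔV / (Sy × A) = 2.009 × 10^7 / (0.051 × 6.8 × 10^7) = 5.792 m

Δh ≈ 5.79 m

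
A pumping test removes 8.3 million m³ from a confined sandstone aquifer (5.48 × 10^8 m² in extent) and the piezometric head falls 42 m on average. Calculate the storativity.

ΔV = 8.3 million m³ = 8.3 × 10^6 m³
S = ΔV / (A × Δh) = 8.3 × 10^6 m³ / (5.48 × 10^8 m² × 42 m) = 3.606 × 10^-4

S ≈ 3.6 × 10^-4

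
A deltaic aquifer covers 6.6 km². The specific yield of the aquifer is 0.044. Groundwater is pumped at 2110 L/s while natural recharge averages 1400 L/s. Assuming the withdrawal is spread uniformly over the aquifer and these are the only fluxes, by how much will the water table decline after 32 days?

Δh ≈ 6.76 m

A = 6.6 km² = 6.6 × 10^6 m²
Net abstraction = 2110 − 1400 = 710 L/s
Q_net = 710 L/s = 61340 m³/d
ΔV = Q × t = 61340 m³/d × 32 d = 1.963 × 10^6 m³
Δh = ΔV / (Sy × A) = 1.963 × 10^6 / (0.044 × 6.6 × 10^6) = 6.76 m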